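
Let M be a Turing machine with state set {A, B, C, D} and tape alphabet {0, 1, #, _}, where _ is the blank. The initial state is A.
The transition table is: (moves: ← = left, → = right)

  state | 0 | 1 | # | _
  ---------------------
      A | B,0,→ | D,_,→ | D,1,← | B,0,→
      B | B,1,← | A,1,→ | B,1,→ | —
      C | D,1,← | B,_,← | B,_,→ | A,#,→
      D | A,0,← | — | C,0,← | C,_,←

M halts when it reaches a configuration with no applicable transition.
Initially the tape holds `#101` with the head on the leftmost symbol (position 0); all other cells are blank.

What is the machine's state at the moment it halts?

state=A head=0 tape=__[#]101   (A,#)→(D,1,←)
state=D head=-1 tape=_[_]1101   (D,_)→(C,_,←)
state=C head=-2 tape=[_]_1101   (C,_)→(A,#,→)
state=A head=-1 tape=#[_]1101   (A,_)→(B,0,→)
state=B head=0 tape=#0[1]101   (B,1)→(A,1,→)
state=A head=1 tape=#01[1]01   (A,1)→(D,_,→)
state=D head=2 tape=#01_[0]1   (D,0)→(A,0,←)
state=A head=1 tape=#01[_]01   (A,_)→(B,0,→)
state=B head=2 tape=#010[0]1   (B,0)→(B,1,←)
state=B head=1 tape=#01[0]11   (B,0)→(B,1,←)
state=B head=0 tape=#0[1]111   (B,1)→(A,1,→)
state=A head=1 tape=#01[1]11   (A,1)→(D,_,→)
state=D head=2 tape=#01_[1]1
No transition is defined for (D, 1); M halts in state D.

D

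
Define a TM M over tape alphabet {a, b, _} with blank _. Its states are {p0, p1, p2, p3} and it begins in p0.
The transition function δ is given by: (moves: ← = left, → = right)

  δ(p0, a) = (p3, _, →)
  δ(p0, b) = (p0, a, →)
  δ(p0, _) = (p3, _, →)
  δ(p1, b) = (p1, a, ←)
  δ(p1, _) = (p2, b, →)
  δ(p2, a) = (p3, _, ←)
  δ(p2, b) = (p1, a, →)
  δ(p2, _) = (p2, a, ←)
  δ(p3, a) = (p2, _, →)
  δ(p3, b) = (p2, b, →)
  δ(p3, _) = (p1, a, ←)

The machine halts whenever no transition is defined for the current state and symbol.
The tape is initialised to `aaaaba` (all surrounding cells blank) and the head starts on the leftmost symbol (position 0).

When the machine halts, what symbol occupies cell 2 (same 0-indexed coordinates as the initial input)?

_

state=p0 head=0 tape=[a]aaaba   (p0,a)→(p3,_,→)
state=p3 head=1 tape=_[a]aaba   (p3,a)→(p2,_,→)
state=p2 head=2 tape=__[a]aba   (p2,a)→(p3,_,←)
state=p3 head=1 tape=_[_]_aba   (p3,_)→(p1,a,←)
state=p1 head=0 tape=[_]a_aba   (p1,_)→(p2,b,→)
state=p2 head=1 tape=b[a]_aba   (p2,a)→(p3,_,←)
state=p3 head=0 tape=[b]__aba   (p3,b)→(p2,b,→)
state=p2 head=1 tape=b[_]_aba   (p2,_)→(p2,a,←)
state=p2 head=0 tape=[b]a_aba   (p2,b)→(p1,a,→)
state=p1 head=1 tape=a[a]_aba
Cell 2 holds _ when M halts.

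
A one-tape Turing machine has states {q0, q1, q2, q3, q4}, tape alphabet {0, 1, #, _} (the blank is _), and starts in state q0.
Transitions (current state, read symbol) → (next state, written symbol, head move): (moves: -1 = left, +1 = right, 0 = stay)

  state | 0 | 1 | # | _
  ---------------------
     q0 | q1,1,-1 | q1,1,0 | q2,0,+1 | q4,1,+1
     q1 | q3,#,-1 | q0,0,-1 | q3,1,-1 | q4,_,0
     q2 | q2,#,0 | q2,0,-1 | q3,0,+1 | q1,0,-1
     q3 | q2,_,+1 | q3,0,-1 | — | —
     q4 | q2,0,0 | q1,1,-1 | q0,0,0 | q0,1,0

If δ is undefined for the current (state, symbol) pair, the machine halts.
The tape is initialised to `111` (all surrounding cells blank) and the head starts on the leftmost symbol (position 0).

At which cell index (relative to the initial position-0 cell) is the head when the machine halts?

3

state=q0 head=0 tape=_[1]11_   (q0,1)→(q1,1,0)
state=q1 head=0 tape=_[1]11_   (q1,1)→(q0,0,-1)
state=q0 head=-1 tape=[_]011_   (q0,_)→(q4,1,+1)
state=q4 head=0 tape=1[0]11_   (q4,0)→(q2,0,0)
state=q2 head=0 tape=1[0]11_   (q2,0)→(q2,#,0)
state=q2 head=0 tape=1[#]11_   (q2,#)→(q3,0,+1)
state=q3 head=1 tape=10[1]1_   (q3,1)→(q3,0,-1)
state=q3 head=0 tape=1[0]01_   (q3,0)→(q2,_,+1)
state=q2 head=1 tape=1_[0]1_   (q2,0)→(q2,#,0)
state=q2 head=1 tape=1_[#]1_   (q2,#)→(q3,0,+1)
state=q3 head=2 tape=1_0[1]_   (q3,1)→(q3,0,-1)
state=q3 head=1 tape=1_[0]0_   (q3,0)→(q2,_,+1)
state=q2 head=2 tape=1__[0]_   (q2,0)→(q2,#,0)
state=q2 head=2 tape=1__[#]_   (q2,#)→(q3,0,+1)
state=q3 head=3 tape=1__0[_]
At halt the head is at cell 3.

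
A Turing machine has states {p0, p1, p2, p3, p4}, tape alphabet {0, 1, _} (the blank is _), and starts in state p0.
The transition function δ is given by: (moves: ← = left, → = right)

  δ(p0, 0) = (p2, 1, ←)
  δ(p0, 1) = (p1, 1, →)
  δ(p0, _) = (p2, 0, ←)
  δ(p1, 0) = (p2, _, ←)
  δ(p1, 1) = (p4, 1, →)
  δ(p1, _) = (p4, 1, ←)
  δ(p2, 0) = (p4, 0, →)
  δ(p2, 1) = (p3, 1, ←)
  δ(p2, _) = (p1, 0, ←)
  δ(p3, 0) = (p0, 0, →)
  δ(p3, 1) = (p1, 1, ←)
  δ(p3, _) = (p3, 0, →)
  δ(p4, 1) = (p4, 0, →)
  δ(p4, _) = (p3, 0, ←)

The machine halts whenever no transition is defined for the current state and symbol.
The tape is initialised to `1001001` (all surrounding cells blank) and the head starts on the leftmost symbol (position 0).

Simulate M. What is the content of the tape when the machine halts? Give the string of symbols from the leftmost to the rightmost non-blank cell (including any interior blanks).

000000001001

p0 | _____[1]001001   read 1 → write 1, move →, go to p1
p1 | _____1[0]01001   read 0 → write _, move ←, go to p2
p2 | _____[1]_01001   read 1 → write 1, move ←, go to p3
p3 | ____[_]1_01001   read _ → write 0, move →, go to p3
p3 | ____0[1]_01001   read 1 → write 1, move ←, go to p1
p1 | ____[0]1_01001   read 0 → write _, move ←, go to p2
p2 | ___[_]_1_01001   read _ → write 0, move ←, go to p1
p1 | __[_]0_1_01001   read _ → write 1, move ←, go to p4
p4 | _[_]10_1_01001   read _ → write 0, move ←, go to p3
p3 | [_]010_1_01001   read _ → write 0, move →, go to p3
p3 | 0[0]10_1_01001   read 0 → write 0, move →, go to p0
p0 | 00[1]0_1_01001   read 1 → write 1, move →, go to p1
p1 | 001[0]_1_01001   read 0 → write _, move ←, go to p2
p2 | 00[1]__1_01001   read 1 → write 1, move ←, go to p3
p3 | 0[0]1__1_01001   read 0 → write 0, move →, go to p0
p0 | 00[1]__1_01001   read 1 → write 1, move →, go to p1
p1 | 001[_]_1_01001   read _ → write 1, move ←, go to p4
p4 | 00[1]1_1_01001   read 1 → write 0, move →, go to p4
p4 | 000[1]_1_01001   read 1 → write 0, move →, go to p4
p4 | 0000[_]1_01001   read _ → write 0, move ←, go to p3
p3 | 000[0]01_01001   read 0 → write 0, move →, go to p0
p0 | 0000[0]1_01001   read 0 → write 1, move ←, go to p2
p2 | 000[0]11_01001   read 0 → write 0, move →, go to p4
p4 | 0000[1]1_01001   read 1 → write 0, move →, go to p4
p4 | 00000[1]_01001   read 1 → write 0, move →, go to p4
p4 | 000000[_]01001   read _ → write 0, move ←, go to p3
p3 | 00000[0]001001   read 0 → write 0, move →, go to p0
p0 | 000000[0]01001   read 0 → write 1, move ←, go to p2
p2 | 00000[0]101001   read 0 → write 0, move →, go to p4
p4 | 000000[1]01001   read 1 → write 0, move →, go to p4
p4 | 0000000[0]1001
The non-blank tape span at halt is 000000001001.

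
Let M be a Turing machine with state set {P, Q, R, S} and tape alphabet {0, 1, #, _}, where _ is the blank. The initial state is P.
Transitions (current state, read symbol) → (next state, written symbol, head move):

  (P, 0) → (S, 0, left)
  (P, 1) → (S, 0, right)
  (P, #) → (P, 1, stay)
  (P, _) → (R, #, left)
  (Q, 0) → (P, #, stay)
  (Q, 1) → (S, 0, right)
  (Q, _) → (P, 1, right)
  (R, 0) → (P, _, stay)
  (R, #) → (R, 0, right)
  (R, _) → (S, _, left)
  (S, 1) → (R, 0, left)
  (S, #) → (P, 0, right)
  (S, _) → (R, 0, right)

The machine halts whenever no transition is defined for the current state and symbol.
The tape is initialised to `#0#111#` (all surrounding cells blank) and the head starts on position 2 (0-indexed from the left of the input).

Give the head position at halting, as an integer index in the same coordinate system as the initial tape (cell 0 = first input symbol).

-2

P | __#0[#]111#   read # → write 1, move stay, go to P
P | __#0[1]111#   read 1 → write 0, move right, go to S
S | __#00[1]11#   read 1 → write 0, move left, go to R
R | __#0[0]011#   read 0 → write _, move stay, go to P
P | __#0[_]011#   read _ → write #, move left, go to R
R | __#[0]#011#   read 0 → write _, move stay, go to P
P | __#[_]#011#   read _ → write #, move left, go to R
R | __[#]##011#   read # → write 0, move right, go to R
R | __0[#]#011#   read # → write 0, move right, go to R
R | __00[#]011#   read # → write 0, move right, go to R
R | __000[0]11#   read 0 → write _, move stay, go to P
P | __000[_]11#   read _ → write #, move left, go to R
R | __00[0]#11#   read 0 → write _, move stay, go to P
P | __00[_]#11#   read _ → write #, move left, go to R
R | __0[0]##11#   read 0 → write _, move stay, go to P
P | __0[_]##11#   read _ → write #, move left, go to R
R | __[0]###11#   read 0 → write _, move stay, go to P
P | __[_]###11#   read _ → write #, move left, go to R
R | _[_]####11#   read _ → write _, move left, go to S
S | [_]_####11#   read _ → write 0, move right, go to R
R | 0[_]####11#   read _ → write _, move left, go to S
S | [0]_####11#
At halt the head is at cell -2.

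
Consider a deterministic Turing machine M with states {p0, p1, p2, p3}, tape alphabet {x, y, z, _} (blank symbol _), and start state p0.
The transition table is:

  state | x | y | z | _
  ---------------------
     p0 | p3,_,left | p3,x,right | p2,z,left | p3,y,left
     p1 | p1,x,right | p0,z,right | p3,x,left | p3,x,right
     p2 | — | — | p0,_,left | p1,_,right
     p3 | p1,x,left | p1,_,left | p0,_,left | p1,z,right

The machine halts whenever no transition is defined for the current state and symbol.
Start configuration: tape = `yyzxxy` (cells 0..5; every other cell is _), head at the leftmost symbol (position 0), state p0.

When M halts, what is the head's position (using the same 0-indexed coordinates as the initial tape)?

p0 | _[y]yzxxy__   read y → write x, move right, go to p3
p3 | _x[y]zxxy__   read y → write _, move left, go to p1
p1 | _[x]_zxxy__   read x → write x, move right, go to p1
p1 | _x[_]zxxy__   read _ → write x, move right, go to p3
p3 | _xx[z]xxy__   read z → write _, move left, go to p0
p0 | _x[x]_xxy__   read x → write _, move left, go to p3
p3 | _[x]__xxy__   read x → write x, move left, go to p1
p1 | [_]x__xxy__   read _ → write x, move right, go to p3
p3 | x[x]__xxy__   read x → write x, move left, go to p1
p1 | [x]x__xxy__   read x → write x, move right, go to p1
p1 | x[x]__xxy__   read x → write x, move right, go to p1
p1 | xx[_]_xxy__   read _ → write x, move right, go to p3
p3 | xxx[_]xxy__   read _ → write z, move right, go to p1
p1 | xxxz[x]xy__   read x → write x, move right, go to p1
p1 | xxxzx[x]y__   read x → write x, move right, go to p1
p1 | xxxzxx[y]__   read y → write z, move right, go to p0
p0 | xxxzxxz[_]_   read _ → write y, move left, go to p3
p3 | xxxzxx[z]y_   read z → write _, move left, go to p0
p0 | xxxzx[x]_y_   read x → write _, move left, go to p3
p3 | xxxz[x]__y_   read x → write x, move left, go to p1
p1 | xxx[z]x__y_   read z → write x, move left, go to p3
p3 | xx[x]xx__y_   read x → write x, move left, go to p1
p1 | x[x]xxx__y_   read x → write x, move right, go to p1
p1 | xx[x]xx__y_   read x → write x, move right, go to p1
p1 | xxx[x]x__y_   read x → write x, move right, go to p1
p1 | xxxx[x]__y_   read x → write x, move right, go to p1
p1 | xxxxx[_]_y_   read _ → write x, move right, go to p3
p3 | xxxxxx[_]y_   read _ → write z, move right, go to p1
p1 | xxxxxxz[y]_   read y → write z, move right, go to p0
p0 | xxxxxxzz[_]   read _ → write y, move left, go to p3
p3 | xxxxxxz[z]y   read z → write _, move left, go to p0
p0 | xxxxxx[z]_y   read z → write z, move left, go to p2
p2 | xxxxx[x]z_y
At halt the head is at cell 4.

4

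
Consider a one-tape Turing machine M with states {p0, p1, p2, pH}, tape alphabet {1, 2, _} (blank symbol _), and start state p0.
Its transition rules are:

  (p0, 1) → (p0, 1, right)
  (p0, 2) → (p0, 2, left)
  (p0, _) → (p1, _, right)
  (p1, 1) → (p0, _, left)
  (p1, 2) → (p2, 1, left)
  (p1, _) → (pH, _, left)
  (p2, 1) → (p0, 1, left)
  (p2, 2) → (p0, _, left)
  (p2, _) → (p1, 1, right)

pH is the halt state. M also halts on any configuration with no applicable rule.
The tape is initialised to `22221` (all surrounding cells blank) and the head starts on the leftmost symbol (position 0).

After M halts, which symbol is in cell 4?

p0 | _[2]2221   read 2 → write 2, move left, go to p0
p0 | [_]22221   read _ → write _, move right, go to p1
p1 | _[2]2221   read 2 → write 1, move left, go to p2
p2 | [_]12221   read _ → write 1, move right, go to p1
p1 | 1[1]2221   read 1 → write _, move left, go to p0
p0 | [1]_2221   read 1 → write 1, move right, go to p0
p0 | 1[_]2221   read _ → write _, move right, go to p1
p1 | 1_[2]221   read 2 → write 1, move left, go to p2
p2 | 1[_]1221   read _ → write 1, move right, go to p1
p1 | 11[1]221   read 1 → write _, move left, go to p0
p0 | 1[1]_221   read 1 → write 1, move right, go to p0
p0 | 11[_]221   read _ → write _, move right, go to p1
p1 | 11_[2]21   read 2 → write 1, move left, go to p2
p2 | 11[_]121   read _ → write 1, move right, go to p1
p1 | 111[1]21   read 1 → write _, move left, go to p0
p0 | 11[1]_21   read 1 → write 1, move right, go to p0
p0 | 111[_]21   read _ → write _, move right, go to p1
p1 | 111_[2]1   read 2 → write 1, move left, go to p2
p2 | 111[_]11   read _ → write 1, move right, go to p1
p1 | 1111[1]1   read 1 → write _, move left, go to p0
p0 | 111[1]_1   read 1 → write 1, move right, go to p0
p0 | 1111[_]1   read _ → write _, move right, go to p1
p1 | 1111_[1]   read 1 → write _, move left, go to p0
p0 | 1111[_]_   read _ → write _, move right, go to p1
p1 | 1111_[_]   read _ → write _, move left, go to pH
pH | 1111[_]_
Cell 4 holds _ when M halts.

_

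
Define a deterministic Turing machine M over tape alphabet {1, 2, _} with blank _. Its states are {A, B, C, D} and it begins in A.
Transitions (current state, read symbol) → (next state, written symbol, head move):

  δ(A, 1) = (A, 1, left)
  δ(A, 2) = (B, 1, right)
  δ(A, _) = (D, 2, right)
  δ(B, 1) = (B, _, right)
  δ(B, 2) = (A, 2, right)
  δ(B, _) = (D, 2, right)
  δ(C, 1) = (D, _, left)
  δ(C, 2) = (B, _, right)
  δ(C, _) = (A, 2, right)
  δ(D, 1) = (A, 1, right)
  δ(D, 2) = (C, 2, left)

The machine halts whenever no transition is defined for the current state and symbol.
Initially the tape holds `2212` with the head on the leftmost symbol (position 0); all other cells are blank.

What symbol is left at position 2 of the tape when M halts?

_

A | [2]212__   read 2 → write 1, move right, go to B
B | 1[2]12__   read 2 → write 2, move right, go to A
A | 12[1]2__   read 1 → write 1, move left, go to A
A | 1[2]12__   read 2 → write 1, move right, go to B
B | 11[1]2__   read 1 → write _, move right, go to B
B | 11_[2]__   read 2 → write 2, move right, go to A
A | 11_2[_]_   read _ → write 2, move right, go to D
D | 11_22[_]
Cell 2 holds _ when M halts.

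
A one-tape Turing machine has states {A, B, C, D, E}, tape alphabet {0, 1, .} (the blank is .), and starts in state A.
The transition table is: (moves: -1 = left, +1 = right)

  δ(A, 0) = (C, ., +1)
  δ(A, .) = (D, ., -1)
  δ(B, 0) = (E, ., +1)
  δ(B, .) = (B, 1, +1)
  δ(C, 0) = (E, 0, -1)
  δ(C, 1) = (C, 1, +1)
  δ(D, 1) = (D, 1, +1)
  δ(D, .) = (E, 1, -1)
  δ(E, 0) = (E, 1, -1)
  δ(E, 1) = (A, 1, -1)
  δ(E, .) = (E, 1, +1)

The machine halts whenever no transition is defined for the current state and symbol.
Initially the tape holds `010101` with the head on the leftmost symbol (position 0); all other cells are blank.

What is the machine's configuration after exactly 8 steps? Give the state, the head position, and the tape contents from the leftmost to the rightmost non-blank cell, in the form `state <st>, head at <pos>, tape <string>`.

state=A head=0 tape=..[0]10101   (A,0)→(C,.,+1)
state=C head=1 tape=...[1]0101   (C,1)→(C,1,+1)
state=C head=2 tape=...1[0]101   (C,0)→(E,0,-1)
state=E head=1 tape=...[1]0101   (E,1)→(A,1,-1)
state=A head=0 tape=..[.]10101   (A,.)→(D,.,-1)
state=D head=-1 tape=.[.].10101   (D,.)→(E,1,-1)
state=E head=-2 tape=[.]1.10101   (E,.)→(E,1,+1)
state=E head=-1 tape=1[1].10101   (E,1)→(A,1,-1)
state=A head=-2 tape=[1]1.10101
After 8 steps: state A, head at -2, tape 11.10101.

state A, head at -2, tape 11.10101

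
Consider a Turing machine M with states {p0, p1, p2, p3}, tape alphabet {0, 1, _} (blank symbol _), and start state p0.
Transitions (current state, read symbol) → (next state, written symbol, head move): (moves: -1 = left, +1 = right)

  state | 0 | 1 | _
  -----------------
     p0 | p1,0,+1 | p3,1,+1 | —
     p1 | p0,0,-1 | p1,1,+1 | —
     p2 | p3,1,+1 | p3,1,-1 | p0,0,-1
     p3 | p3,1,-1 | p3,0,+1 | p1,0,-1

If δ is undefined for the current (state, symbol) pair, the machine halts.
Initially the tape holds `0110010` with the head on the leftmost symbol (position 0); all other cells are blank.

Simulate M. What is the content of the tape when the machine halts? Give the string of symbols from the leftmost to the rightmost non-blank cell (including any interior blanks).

01111111

state=p0 head=0 tape=__[0]110010   (p0,0)→(p1,0,+1)
state=p1 head=1 tape=__0[1]10010   (p1,1)→(p1,1,+1)
state=p1 head=2 tape=__01[1]0010   (p1,1)→(p1,1,+1)
state=p1 head=3 tape=__011[0]010   (p1,0)→(p0,0,-1)
state=p0 head=2 tape=__01[1]0010   (p0,1)→(p3,1,+1)
state=p3 head=3 tape=__011[0]010   (p3,0)→(p3,1,-1)
state=p3 head=2 tape=__01[1]1010   (p3,1)→(p3,0,+1)
state=p3 head=3 tape=__010[1]010   (p3,1)→(p3,0,+1)
state=p3 head=4 tape=__0100[0]10   (p3,0)→(p3,1,-1)
state=p3 head=3 tape=__010[0]110   (p3,0)→(p3,1,-1)
state=p3 head=2 tape=__01[0]1110   (p3,0)→(p3,1,-1)
state=p3 head=1 tape=__0[1]11110   (p3,1)→(p3,0,+1)
state=p3 head=2 tape=__00[1]1110   (p3,1)→(p3,0,+1)
state=p3 head=3 tape=__000[1]110   (p3,1)→(p3,0,+1)
state=p3 head=4 tape=__0000[1]10   (p3,1)→(p3,0,+1)
state=p3 head=5 tape=__00000[1]0   (p3,1)→(p3,0,+1)
state=p3 head=6 tape=__000000[0]   (p3,0)→(p3,1,-1)
state=p3 head=5 tape=__00000[0]1   (p3,0)→(p3,1,-1)
state=p3 head=4 tape=__0000[0]11   (p3,0)→(p3,1,-1)
state=p3 head=3 tape=__000[0]111   (p3,0)→(p3,1,-1)
state=p3 head=2 tape=__00[0]1111   (p3,0)→(p3,1,-1)
state=p3 head=1 tape=__0[0]11111   (p3,0)→(p3,1,-1)
state=p3 head=0 tape=__[0]111111   (p3,0)→(p3,1,-1)
state=p3 head=-1 tape=_[_]1111111   (p3,_)→(p1,0,-1)
state=p1 head=-2 tape=[_]01111111
The non-blank tape span at halt is 01111111.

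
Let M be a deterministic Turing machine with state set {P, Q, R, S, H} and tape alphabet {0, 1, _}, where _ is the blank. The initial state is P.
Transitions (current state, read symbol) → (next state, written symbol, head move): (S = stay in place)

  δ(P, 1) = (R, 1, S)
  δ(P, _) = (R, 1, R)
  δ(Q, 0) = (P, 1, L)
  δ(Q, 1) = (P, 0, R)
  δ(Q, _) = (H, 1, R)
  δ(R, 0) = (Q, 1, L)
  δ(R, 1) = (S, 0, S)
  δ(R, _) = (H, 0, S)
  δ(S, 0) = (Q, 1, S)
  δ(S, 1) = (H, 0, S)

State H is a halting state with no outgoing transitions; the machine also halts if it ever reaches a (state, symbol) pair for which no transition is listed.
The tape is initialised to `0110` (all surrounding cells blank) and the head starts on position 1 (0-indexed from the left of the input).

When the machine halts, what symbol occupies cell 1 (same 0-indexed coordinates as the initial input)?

0

P | 0[1]10   read 1 → write 1, move S, go to R
R | 0[1]10   read 1 → write 0, move S, go to S
S | 0[0]10   read 0 → write 1, move S, go to Q
Q | 0[1]10   read 1 → write 0, move R, go to P
P | 00[1]0   read 1 → write 1, move S, go to R
R | 00[1]0   read 1 → write 0, move S, go to S
S | 00[0]0   read 0 → write 1, move S, go to Q
Q | 00[1]0   read 1 → write 0, move R, go to P
P | 000[0]
Cell 1 holds 0 when M halts.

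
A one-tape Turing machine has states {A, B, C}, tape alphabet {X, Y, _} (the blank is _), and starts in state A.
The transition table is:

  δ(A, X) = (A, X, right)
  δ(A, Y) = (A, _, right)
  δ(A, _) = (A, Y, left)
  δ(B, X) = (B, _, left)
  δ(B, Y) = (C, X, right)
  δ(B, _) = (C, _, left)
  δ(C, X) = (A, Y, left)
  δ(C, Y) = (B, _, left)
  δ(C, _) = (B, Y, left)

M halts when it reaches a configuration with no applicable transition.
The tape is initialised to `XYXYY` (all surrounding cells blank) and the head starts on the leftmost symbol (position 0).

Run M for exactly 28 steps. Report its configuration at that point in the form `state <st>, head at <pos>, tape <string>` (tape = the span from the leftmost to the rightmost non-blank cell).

A | [X]YXYY___   read X → write X, move right, go to A
A | X[Y]XYY___   read Y → write _, move right, go to A
A | X_[X]YY___   read X → write X, move right, go to A
A | X_X[Y]Y___   read Y → write _, move right, go to A
A | X_X_[Y]___   read Y → write _, move right, go to A
A | X_X__[_]__   read _ → write Y, move left, go to A
A | X_X_[_]Y__   read _ → write Y, move left, go to A
A | X_X[_]YY__   read _ → write Y, move left, go to A
A | X_[X]YYY__   read X → write X, move right, go to A
A | X_X[Y]YY__   read Y → write _, move right, go to A
A | X_X_[Y]Y__   read Y → write _, move right, go to A
A | X_X__[Y]__   read Y → write _, move right, go to A
A | X_X___[_]_   read _ → write Y, move left, go to A
A | X_X__[_]Y_   read _ → write Y, move left, go to A
A | X_X_[_]YY_   read _ → write Y, move left, go to A
A | X_X[_]YYY_   read _ → write Y, move left, go to A
A | X_[X]YYYY_   read X → write X, move right, go to A
A | X_X[Y]YYY_   read Y → write _, move right, go to A
A | X_X_[Y]YY_   read Y → write _, move right, go to A
A | X_X__[Y]Y_   read Y → write _, move right, go to A
A | X_X___[Y]_   read Y → write _, move right, go to A
A | X_X____[_]   read _ → write Y, move left, go to A
A | X_X___[_]Y   read _ → write Y, move left, go to A
A | X_X__[_]YY   read _ → write Y, move left, go to A
A | X_X_[_]YYY   read _ → write Y, move left, go to A
A | X_X[_]YYYY   read _ → write Y, move left, go to A
A | X_[X]YYYYY   read X → write X, move right, go to A
A | X_X[Y]YYYY   read Y → write _, move right, go to A
A | X_X_[Y]YYY
After 28 steps: state A, head at 4, tape X_X_YYYY.

state A, head at 4, tape X_X_YYYY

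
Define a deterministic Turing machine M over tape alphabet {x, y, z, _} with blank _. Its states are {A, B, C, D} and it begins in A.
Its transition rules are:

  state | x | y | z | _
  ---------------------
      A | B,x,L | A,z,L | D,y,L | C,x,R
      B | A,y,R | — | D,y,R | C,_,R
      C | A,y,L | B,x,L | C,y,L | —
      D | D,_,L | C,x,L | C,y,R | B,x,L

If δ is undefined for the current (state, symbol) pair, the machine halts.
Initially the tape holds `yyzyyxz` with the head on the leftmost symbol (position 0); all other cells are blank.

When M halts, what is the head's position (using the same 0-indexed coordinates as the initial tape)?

-2

state=A head=0 tape=__[y]yzyyxz   (A,y)→(A,z,L)
state=A head=-1 tape=_[_]zyzyyxz   (A,_)→(C,x,R)
state=C head=0 tape=_x[z]yzyyxz   (C,z)→(C,y,L)
state=C head=-1 tape=_[x]yyzyyxz   (C,x)→(A,y,L)
state=A head=-2 tape=[_]yyyzyyxz   (A,_)→(C,x,R)
state=C head=-1 tape=x[y]yyzyyxz   (C,y)→(B,x,L)
state=B head=-2 tape=[x]xyyzyyxz   (B,x)→(A,y,R)
state=A head=-1 tape=y[x]yyzyyxz   (A,x)→(B,x,L)
state=B head=-2 tape=[y]xyyzyyxz
At halt the head is at cell -2.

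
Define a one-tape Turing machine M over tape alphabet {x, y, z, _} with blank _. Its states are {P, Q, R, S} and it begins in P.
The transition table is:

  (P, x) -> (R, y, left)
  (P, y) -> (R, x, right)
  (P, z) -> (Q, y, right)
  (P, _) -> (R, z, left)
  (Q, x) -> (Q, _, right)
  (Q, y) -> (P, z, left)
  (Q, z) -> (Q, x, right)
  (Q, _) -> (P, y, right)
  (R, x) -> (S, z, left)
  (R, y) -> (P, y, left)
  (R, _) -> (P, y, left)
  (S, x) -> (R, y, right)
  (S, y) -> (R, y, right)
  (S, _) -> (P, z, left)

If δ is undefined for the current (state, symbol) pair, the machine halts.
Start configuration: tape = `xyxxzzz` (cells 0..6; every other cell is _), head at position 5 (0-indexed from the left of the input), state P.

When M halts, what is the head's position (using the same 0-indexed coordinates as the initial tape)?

5

P | xyxxz[z]z__   read z → write y, move right, go to Q
Q | xyxxzy[z]__   read z → write x, move right, go to Q
Q | xyxxzyx[_]_   read _ → write y, move right, go to P
P | xyxxzyxy[_]   read _ → write z, move left, go to R
R | xyxxzyx[y]z   read y → write y, move left, go to P
P | xyxxzy[x]yz   read x → write y, move left, go to R
R | xyxxz[y]yyz   read y → write y, move left, go to P
P | xyxx[z]yyyz   read z → write y, move right, go to Q
Q | xyxxy[y]yyz   read y → write z, move left, go to P
P | xyxx[y]zyyz   read y → write x, move right, go to R
R | xyxxx[z]yyz
At halt the head is at cell 5.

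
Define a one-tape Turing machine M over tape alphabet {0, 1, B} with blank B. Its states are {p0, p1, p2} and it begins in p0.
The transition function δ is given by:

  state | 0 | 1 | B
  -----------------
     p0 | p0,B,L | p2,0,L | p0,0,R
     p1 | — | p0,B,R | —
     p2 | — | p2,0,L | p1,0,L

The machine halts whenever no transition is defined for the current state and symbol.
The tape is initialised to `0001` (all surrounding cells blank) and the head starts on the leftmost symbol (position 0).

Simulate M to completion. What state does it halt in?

p2

state=p0 head=0 tape=BBB[0]001   (p0,0)→(p0,B,L)
state=p0 head=-1 tape=BB[B]B001   (p0,B)→(p0,0,R)
state=p0 head=0 tape=BB0[B]001   (p0,B)→(p0,0,R)
state=p0 head=1 tape=BB00[0]01   (p0,0)→(p0,B,L)
state=p0 head=0 tape=BB0[0]B01   (p0,0)→(p0,B,L)
state=p0 head=-1 tape=BB[0]BB01   (p0,0)→(p0,B,L)
state=p0 head=-2 tape=B[B]BBB01   (p0,B)→(p0,0,R)
state=p0 head=-1 tape=B0[B]BB01   (p0,B)→(p0,0,R)
state=p0 head=0 tape=B00[B]B01   (p0,B)→(p0,0,R)
state=p0 head=1 tape=B000[B]01   (p0,B)→(p0,0,R)
state=p0 head=2 tape=B0000[0]1   (p0,0)→(p0,B,L)
state=p0 head=1 tape=B000[0]B1   (p0,0)→(p0,B,L)
state=p0 head=0 tape=B00[0]BB1   (p0,0)→(p0,B,L)
state=p0 head=-1 tape=B0[0]BBB1   (p0,0)→(p0,B,L)
state=p0 head=-2 tape=B[0]BBBB1   (p0,0)→(p0,B,L)
state=p0 head=-3 tape=[B]BBBBB1   (p0,B)→(p0,0,R)
state=p0 head=-2 tape=0[B]BBBB1   (p0,B)→(p0,0,R)
state=p0 head=-1 tape=00[B]BBB1   (p0,B)→(p0,0,R)
state=p0 head=0 tape=000[B]BB1   (p0,B)→(p0,0,R)
state=p0 head=1 tape=0000[B]B1   (p0,B)→(p0,0,R)
state=p0 head=2 tape=00000[B]1   (p0,B)→(p0,0,R)
state=p0 head=3 tape=000000[1]   (p0,1)→(p2,0,L)
state=p2 head=2 tape=00000[0]0
No transition is defined for (p2, 0); M halts in state p2.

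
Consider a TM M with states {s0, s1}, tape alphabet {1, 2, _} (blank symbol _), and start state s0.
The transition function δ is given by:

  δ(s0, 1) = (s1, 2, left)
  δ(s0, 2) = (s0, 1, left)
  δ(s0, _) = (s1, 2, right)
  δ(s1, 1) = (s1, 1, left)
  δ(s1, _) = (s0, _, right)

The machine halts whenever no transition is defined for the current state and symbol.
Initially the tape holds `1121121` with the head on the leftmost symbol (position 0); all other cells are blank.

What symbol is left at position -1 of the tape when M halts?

2

s0 | _[1]121121   read 1 → write 2, move left, go to s1
s1 | [_]2121121   read _ → write _, move right, go to s0
s0 | _[2]121121   read 2 → write 1, move left, go to s0
s0 | [_]1121121   read _ → write 2, move right, go to s1
s1 | 2[1]121121   read 1 → write 1, move left, go to s1
s1 | [2]1121121
Cell -1 holds 2 when M halts.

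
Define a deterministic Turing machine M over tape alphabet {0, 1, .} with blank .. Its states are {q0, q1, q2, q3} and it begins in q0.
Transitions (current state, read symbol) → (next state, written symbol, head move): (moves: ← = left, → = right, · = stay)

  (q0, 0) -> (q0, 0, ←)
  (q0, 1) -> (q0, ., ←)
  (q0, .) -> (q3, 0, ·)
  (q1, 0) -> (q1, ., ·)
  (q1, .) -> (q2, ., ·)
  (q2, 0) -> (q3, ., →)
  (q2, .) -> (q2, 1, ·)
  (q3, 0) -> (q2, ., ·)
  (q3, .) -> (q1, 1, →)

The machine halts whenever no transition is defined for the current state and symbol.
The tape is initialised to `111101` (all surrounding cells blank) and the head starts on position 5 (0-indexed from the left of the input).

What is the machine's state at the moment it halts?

q0 | .11110[1]   read 1 → write ., move ←, go to q0
q0 | .1111[0].   read 0 → write 0, move ←, go to q0
q0 | .111[1]0.   read 1 → write ., move ←, go to q0
q0 | .11[1].0.   read 1 → write ., move ←, go to q0
q0 | .1[1]..0.   read 1 → write ., move ←, go to q0
q0 | .[1]...0.   read 1 → write ., move ←, go to q0
q0 | [.]....0.   read . → write 0, move ·, go to q3
q3 | [0]....0.   read 0 → write ., move ·, go to q2
q2 | [.]....0.   read . → write 1, move ·, go to q2
q2 | [1]....0.
No transition is defined for (q2, 1); M halts in state q2.

q2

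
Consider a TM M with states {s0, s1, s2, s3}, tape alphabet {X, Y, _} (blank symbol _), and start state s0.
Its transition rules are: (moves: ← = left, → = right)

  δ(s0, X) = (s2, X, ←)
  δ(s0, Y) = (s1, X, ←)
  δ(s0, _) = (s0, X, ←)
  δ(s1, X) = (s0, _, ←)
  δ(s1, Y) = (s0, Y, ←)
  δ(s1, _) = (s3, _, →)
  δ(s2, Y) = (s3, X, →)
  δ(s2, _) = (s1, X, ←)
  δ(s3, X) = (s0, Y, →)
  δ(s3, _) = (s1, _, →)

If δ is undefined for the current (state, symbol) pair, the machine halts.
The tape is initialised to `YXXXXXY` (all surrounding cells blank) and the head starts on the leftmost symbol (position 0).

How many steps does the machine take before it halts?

s0 | _[Y]XXXXXY   read Y → write X, move ←, go to s1
s1 | [_]XXXXXXY   read _ → write _, move →, go to s3
s3 | _[X]XXXXXY   read X → write Y, move →, go to s0
s0 | _Y[X]XXXXY   read X → write X, move ←, go to s2
s2 | _[Y]XXXXXY   read Y → write X, move →, go to s3
s3 | _X[X]XXXXY   read X → write Y, move →, go to s0
s0 | _XY[X]XXXY   read X → write X, move ←, go to s2
s2 | _X[Y]XXXXY   read Y → write X, move →, go to s3
s3 | _XX[X]XXXY   read X → write Y, move →, go to s0
s0 | _XXY[X]XXY   read X → write X, move ←, go to s2
s2 | _XX[Y]XXXY   read Y → write X, move →, go to s3
s3 | _XXX[X]XXY   read X → write Y, move →, go to s0
s0 | _XXXY[X]XY   read X → write X, move ←, go to s2
s2 | _XXX[Y]XXY   read Y → write X, move →, go to s3
s3 | _XXXX[X]XY   read X → write Y, move →, go to s0
s0 | _XXXXY[X]Y   read X → write X, move ←, go to s2
s2 | _XXXX[Y]XY   read Y → write X, move →, go to s3
s3 | _XXXXX[X]Y   read X → write Y, move →, go to s0
s0 | _XXXXXY[Y]   read Y → write X, move ←, go to s1
s1 | _XXXXX[Y]X   read Y → write Y, move ←, go to s0
s0 | _XXXX[X]YX   read X → write X, move ←, go to s2
s2 | _XXX[X]XYX
M halts after 21 transitions.

21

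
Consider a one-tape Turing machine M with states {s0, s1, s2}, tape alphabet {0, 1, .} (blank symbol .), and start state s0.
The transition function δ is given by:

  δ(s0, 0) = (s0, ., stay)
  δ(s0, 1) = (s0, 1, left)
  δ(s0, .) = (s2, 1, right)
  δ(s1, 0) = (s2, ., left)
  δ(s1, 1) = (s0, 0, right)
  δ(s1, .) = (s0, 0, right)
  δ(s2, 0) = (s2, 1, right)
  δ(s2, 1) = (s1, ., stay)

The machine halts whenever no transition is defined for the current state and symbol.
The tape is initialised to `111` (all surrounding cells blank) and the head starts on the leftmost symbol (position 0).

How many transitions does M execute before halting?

state=s0 head=0 tape=.[1]11..   (s0,1)→(s0,1,left)
state=s0 head=-1 tape=[.]111..   (s0,.)→(s2,1,right)
state=s2 head=0 tape=1[1]11..   (s2,1)→(s1,.,stay)
state=s1 head=0 tape=1[.]11..   (s1,.)→(s0,0,right)
state=s0 head=1 tape=10[1]1..   (s0,1)→(s0,1,left)
state=s0 head=0 tape=1[0]11..   (s0,0)→(s0,.,stay)
state=s0 head=0 tape=1[.]11..   (s0,.)→(s2,1,right)
state=s2 head=1 tape=11[1]1..   (s2,1)→(s1,.,stay)
state=s1 head=1 tape=11[.]1..   (s1,.)→(s0,0,right)
state=s0 head=2 tape=110[1]..   (s0,1)→(s0,1,left)
state=s0 head=1 tape=11[0]1..   (s0,0)→(s0,.,stay)
state=s0 head=1 tape=11[.]1..   (s0,.)→(s2,1,right)
state=s2 head=2 tape=111[1]..   (s2,1)→(s1,.,stay)
state=s1 head=2 tape=111[.]..   (s1,.)→(s0,0,right)
state=s0 head=3 tape=1110[.].   (s0,.)→(s2,1,right)
state=s2 head=4 tape=11101[.]
M halts after 15 transitions.

15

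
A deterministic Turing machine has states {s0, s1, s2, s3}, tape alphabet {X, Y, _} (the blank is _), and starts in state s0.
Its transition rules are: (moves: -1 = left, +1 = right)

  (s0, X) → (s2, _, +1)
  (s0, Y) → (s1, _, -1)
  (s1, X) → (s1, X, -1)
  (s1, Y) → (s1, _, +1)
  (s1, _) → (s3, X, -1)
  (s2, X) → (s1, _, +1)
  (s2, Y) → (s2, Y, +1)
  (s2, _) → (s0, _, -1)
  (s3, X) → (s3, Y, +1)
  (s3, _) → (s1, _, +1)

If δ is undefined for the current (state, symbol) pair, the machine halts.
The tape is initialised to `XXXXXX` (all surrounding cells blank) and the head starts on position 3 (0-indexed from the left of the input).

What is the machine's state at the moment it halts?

state=s0 head=3 tape=XXX[X]XX__   (s0,X)→(s2,_,+1)
state=s2 head=4 tape=XXX_[X]X__   (s2,X)→(s1,_,+1)
state=s1 head=5 tape=XXX__[X]__   (s1,X)→(s1,X,-1)
state=s1 head=4 tape=XXX_[_]X__   (s1,_)→(s3,X,-1)
state=s3 head=3 tape=XXX[_]XX__   (s3,_)→(s1,_,+1)
state=s1 head=4 tape=XXX_[X]X__   (s1,X)→(s1,X,-1)
state=s1 head=3 tape=XXX[_]XX__   (s1,_)→(s3,X,-1)
state=s3 head=2 tape=XX[X]XXX__   (s3,X)→(s3,Y,+1)
state=s3 head=3 tape=XXY[X]XX__   (s3,X)→(s3,Y,+1)
state=s3 head=4 tape=XXYY[X]X__   (s3,X)→(s3,Y,+1)
state=s3 head=5 tape=XXYYY[X]__   (s3,X)→(s3,Y,+1)
state=s3 head=6 tape=XXYYYY[_]_   (s3,_)→(s1,_,+1)
state=s1 head=7 tape=XXYYYY_[_]   (s1,_)→(s3,X,-1)
state=s3 head=6 tape=XXYYYY[_]X   (s3,_)→(s1,_,+1)
state=s1 head=7 tape=XXYYYY_[X]   (s1,X)→(s1,X,-1)
state=s1 head=6 tape=XXYYYY[_]X   (s1,_)→(s3,X,-1)
state=s3 head=5 tape=XXYYY[Y]XX
No transition is defined for (s3, Y); M halts in state s3.

s3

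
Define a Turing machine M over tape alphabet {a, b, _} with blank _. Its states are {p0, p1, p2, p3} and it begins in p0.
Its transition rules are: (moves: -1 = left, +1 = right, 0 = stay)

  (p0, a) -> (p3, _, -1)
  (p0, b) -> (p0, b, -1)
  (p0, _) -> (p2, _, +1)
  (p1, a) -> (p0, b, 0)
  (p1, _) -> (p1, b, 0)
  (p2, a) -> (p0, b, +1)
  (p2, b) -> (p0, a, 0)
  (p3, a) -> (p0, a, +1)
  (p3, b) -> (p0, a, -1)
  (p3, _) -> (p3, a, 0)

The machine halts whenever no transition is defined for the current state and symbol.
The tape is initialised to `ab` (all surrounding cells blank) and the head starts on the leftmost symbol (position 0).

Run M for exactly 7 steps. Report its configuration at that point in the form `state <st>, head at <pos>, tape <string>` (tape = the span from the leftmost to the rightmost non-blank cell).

p0 | _[a]b   read a → write _, move -1, go to p3
p3 | [_]_b   read _ → write a, move 0, go to p3
p3 | [a]_b   read a → write a, move +1, go to p0
p0 | a[_]b   read _ → write _, move +1, go to p2
p2 | a_[b]   read b → write a, move 0, go to p0
p0 | a_[a]   read a → write _, move -1, go to p3
p3 | a[_]_   read _ → write a, move 0, go to p3
p3 | a[a]_
After 7 steps: state p3, head at 0, tape aa.

state p3, head at 0, tape aa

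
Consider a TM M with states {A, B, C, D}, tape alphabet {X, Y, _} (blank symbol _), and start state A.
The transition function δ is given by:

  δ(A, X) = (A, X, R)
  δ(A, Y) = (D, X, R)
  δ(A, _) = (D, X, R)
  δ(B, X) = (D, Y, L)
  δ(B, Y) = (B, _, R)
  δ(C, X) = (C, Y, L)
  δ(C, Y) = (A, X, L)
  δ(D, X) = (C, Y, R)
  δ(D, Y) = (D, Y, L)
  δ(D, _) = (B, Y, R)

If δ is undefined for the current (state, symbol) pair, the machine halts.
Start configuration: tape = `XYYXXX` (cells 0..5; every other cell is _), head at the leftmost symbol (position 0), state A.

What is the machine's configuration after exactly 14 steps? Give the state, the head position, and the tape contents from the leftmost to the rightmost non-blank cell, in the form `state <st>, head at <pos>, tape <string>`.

state C, head at 4, tape XXXXYY

A | [X]YYXXX   read X → write X, move R, go to A
A | X[Y]YXXX   read Y → write X, move R, go to D
D | XX[Y]XXX   read Y → write Y, move L, go to D
D | X[X]YXXX   read X → write Y, move R, go to C
C | XY[Y]XXX   read Y → write X, move L, go to A
A | X[Y]XXXX   read Y → write X, move R, go to D
D | XX[X]XXX   read X → write Y, move R, go to C
C | XXY[X]XX   read X → write Y, move L, go to C
C | XX[Y]YXX   read Y → write X, move L, go to A
A | X[X]XYXX   read X → write X, move R, go to A
A | XX[X]YXX   read X → write X, move R, go to A
A | XXX[Y]XX   read Y → write X, move R, go to D
D | XXXX[X]X   read X → write Y, move R, go to C
C | XXXXY[X]   read X → write Y, move L, go to C
C | XXXX[Y]Y
After 14 steps: state C, head at 4, tape XXXXYY.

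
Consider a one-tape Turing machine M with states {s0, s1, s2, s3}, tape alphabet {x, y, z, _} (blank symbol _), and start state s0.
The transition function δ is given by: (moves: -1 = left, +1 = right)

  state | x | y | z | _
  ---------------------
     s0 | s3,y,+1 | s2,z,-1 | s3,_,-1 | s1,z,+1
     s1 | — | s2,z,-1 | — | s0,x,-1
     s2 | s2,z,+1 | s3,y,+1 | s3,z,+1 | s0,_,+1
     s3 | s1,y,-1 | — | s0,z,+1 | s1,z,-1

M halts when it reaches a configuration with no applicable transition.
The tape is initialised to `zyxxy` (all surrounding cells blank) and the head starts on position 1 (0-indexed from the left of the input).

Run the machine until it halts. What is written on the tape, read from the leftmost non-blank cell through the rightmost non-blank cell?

s0 | z[y]xxy__   read y → write z, move -1, go to s2
s2 | [z]zxxy__   read z → write z, move +1, go to s3
s3 | z[z]xxy__   read z → write z, move +1, go to s0
s0 | zz[x]xy__   read x → write y, move +1, go to s3
s3 | zzy[x]y__   read x → write y, move -1, go to s1
s1 | zz[y]yy__   read y → write z, move -1, go to s2
s2 | z[z]zyy__   read z → write z, move +1, go to s3
s3 | zz[z]yy__   read z → write z, move +1, go to s0
s0 | zzz[y]y__   read y → write z, move -1, go to s2
s2 | zz[z]zy__   read z → write z, move +1, go to s3
s3 | zzz[z]y__   read z → write z, move +1, go to s0
s0 | zzzz[y]__   read y → write z, move -1, go to s2
s2 | zzz[z]z__   read z → write z, move +1, go to s3
s3 | zzzz[z]__   read z → write z, move +1, go to s0
s0 | zzzzz[_]_   read _ → write z, move +1, go to s1
s1 | zzzzzz[_]   read _ → write x, move -1, go to s0
s0 | zzzzz[z]x   read z → write _, move -1, go to s3
s3 | zzzz[z]_x   read z → write z, move +1, go to s0
s0 | zzzzz[_]x   read _ → write z, move +1, go to s1
s1 | zzzzzz[x]
The non-blank tape span at halt is zzzzzzx.

zzzzzzx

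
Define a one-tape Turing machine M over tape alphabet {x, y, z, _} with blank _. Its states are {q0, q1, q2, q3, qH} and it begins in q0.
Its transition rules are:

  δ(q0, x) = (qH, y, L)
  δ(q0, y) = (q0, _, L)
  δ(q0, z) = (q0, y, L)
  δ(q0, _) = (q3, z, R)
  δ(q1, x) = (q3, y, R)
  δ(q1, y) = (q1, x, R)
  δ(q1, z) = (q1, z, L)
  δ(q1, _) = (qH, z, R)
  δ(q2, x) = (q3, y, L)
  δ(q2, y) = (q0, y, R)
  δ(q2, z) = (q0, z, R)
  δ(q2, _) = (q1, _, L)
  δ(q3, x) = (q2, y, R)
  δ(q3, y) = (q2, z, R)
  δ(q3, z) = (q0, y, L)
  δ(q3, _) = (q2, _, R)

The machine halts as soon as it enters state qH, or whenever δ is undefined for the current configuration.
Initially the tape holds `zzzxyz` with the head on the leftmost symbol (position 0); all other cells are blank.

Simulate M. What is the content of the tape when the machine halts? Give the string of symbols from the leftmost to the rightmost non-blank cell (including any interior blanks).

q0 | ___[z]zzxyz   read z → write y, move L, go to q0
q0 | __[_]yzzxyz   read _ → write z, move R, go to q3
q3 | __z[y]zzxyz   read y → write z, move R, go to q2
q2 | __zz[z]zxyz   read z → write z, move R, go to q0
q0 | __zzz[z]xyz   read z → write y, move L, go to q0
q0 | __zz[z]yxyz   read z → write y, move L, go to q0
q0 | __z[z]yyxyz   read z → write y, move L, go to q0
q0 | __[z]yyyxyz   read z → write y, move L, go to q0
q0 | _[_]yyyyxyz   read _ → write z, move R, go to q3
q3 | _z[y]yyyxyz   read y → write z, move R, go to q2
q2 | _zz[y]yyxyz   read y → write y, move R, go to q0
q0 | _zzy[y]yxyz   read y → write _, move L, go to q0
q0 | _zz[y]_yxyz   read y → write _, move L, go to q0
q0 | _z[z]__yxyz   read z → write y, move L, go to q0
q0 | _[z]y__yxyz   read z → write y, move L, go to q0
q0 | [_]yy__yxyz   read _ → write z, move R, go to q3
q3 | z[y]y__yxyz   read y → write z, move R, go to q2
q2 | zz[y]__yxyz   read y → write y, move R, go to q0
q0 | zzy[_]_yxyz   read _ → write z, move R, go to q3
q3 | zzyz[_]yxyz   read _ → write _, move R, go to q2
q2 | zzyz_[y]xyz   read y → write y, move R, go to q0
q0 | zzyz_y[x]yz   read x → write y, move L, go to qH
qH | zzyz_[y]yyz
The non-blank tape span at halt is zzyz_yyyz.

zzyz_yyyz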